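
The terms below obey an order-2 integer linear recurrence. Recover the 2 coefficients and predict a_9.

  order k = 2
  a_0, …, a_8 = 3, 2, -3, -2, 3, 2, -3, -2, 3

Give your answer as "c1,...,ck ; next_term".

  a_2 = 0·2 + -1·3 = -3
  a_3 = 0·-3 + -1·2 = -2
  a_4 = 0·-2 + -1·-3 = 3
  a_5 = 0·3 + -1·-2 = 2
  a_6 = 0·2 + -1·3 = -3
  a_7 = 0·-3 + -1·2 = -2
  a_8 = 0·-2 + -1·-3 = 3
  a_9 = 0·3 + -1·-2 = 2

0,-1 ; 2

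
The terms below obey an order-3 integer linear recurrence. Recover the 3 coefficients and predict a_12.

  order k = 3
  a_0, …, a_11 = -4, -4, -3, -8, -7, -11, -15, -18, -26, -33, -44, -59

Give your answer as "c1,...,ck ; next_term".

0,1,1 ; -77

  a_3 = 0·-3 + 1·-4 + 1·-4 = -8
  a_4 = 0·-8 + 1·-3 + 1·-4 = -7
  a_5 = 0·-7 + 1·-8 + 1·-3 = -11
  a_6 = 0·-11 + 1·-7 + 1·-8 = -15
  a_7 = 0·-15 + 1·-11 + 1·-7 = -18
  a_8 = 0·-18 + 1·-15 + 1·-11 = -26
  a_9 = 0·-26 + 1·-18 + 1·-15 = -33
  a_10 = 0·-33 + 1·-26 + 1·-18 = -44
  a_11 = 0·-44 + 1·-33 + 1·-26 = -59
  a_12 = 0·-59 + 1·-44 + 1·-33 = -77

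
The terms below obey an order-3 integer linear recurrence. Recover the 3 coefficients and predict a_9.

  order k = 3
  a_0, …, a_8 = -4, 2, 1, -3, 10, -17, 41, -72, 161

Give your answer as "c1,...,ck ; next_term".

  a_3 = -1·1 + 3·2 + 2·-4 = -3
  a_4 = -1·-3 + 3·1 + 2·2 = 10
  a_5 = -1·10 + 3·-3 + 2·1 = -17
  a_6 = -1·-17 + 3·10 + 2·-3 = 41
  a_7 = -1·41 + 3·-17 + 2·10 = -72
  a_8 = -1·-72 + 3·41 + 2·-17 = 161
  a_9 = -1·161 + 3·-72 + 2·41 = -295

-1,3,2 ; -295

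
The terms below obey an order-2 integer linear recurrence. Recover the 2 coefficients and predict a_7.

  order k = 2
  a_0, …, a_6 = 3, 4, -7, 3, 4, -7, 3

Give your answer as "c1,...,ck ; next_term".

-1,-1 ; 4

  a_2 = -1·4 + -1·3 = -7
  a_3 = -1·-7 + -1·4 = 3
  a_4 = -1·3 + -1·-7 = 4
  a_5 = -1·4 + -1·3 = -7
  a_6 = -1·-7 + -1·4 = 3
  a_7 = -1·3 + -1·-7 = 4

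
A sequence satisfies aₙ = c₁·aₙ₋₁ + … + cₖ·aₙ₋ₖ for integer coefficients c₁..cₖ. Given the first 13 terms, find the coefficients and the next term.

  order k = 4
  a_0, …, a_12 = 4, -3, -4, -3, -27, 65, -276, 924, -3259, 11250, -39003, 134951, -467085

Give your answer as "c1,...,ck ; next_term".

  a_4 = -3·-3 + 3·-4 + 4·-3 + -3·4 = -27
  a_5 = -3·-27 + 3·-3 + 4·-4 + -3·-3 = 65
  a_6 = -3·65 + 3·-27 + 4·-3 + -3·-4 = -276
  a_7 = -3·-276 + 3·65 + 4·-27 + -3·-3 = 924
  a_8 = -3·924 + 3·-276 + 4·65 + -3·-27 = -3259
  a_9 = -3·-3259 + 3·924 + 4·-276 + -3·65 = 11250
  a_10 = -3·11250 + 3·-3259 + 4·924 + -3·-276 = -39003
  a_11 = -3·-39003 + 3·11250 + 4·-3259 + -3·924 = 134951
  a_12 = -3·134951 + 3·-39003 + 4·11250 + -3·-3259 = -467085
  a_13 = -3·-467085 + 3·134951 + 4·-39003 + -3·11250 = 1616346

-3,3,4,-3 ; 1616346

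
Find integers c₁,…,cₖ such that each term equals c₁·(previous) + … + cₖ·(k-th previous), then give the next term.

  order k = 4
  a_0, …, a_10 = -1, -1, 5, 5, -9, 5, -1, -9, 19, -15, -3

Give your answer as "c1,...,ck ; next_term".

-1,-1,0,-1 ; 27

  a_4 = -1·5 + -1·5 + 0·-1 + -1·-1 = -9
  a_5 = -1·-9 + -1·5 + 0·5 + -1·-1 = 5
  a_6 = -1·5 + -1·-9 + 0·5 + -1·5 = -1
  a_7 = -1·-1 + -1·5 + 0·-9 + -1·5 = -9
  a_8 = -1·-9 + -1·-1 + 0·5 + -1·-9 = 19
  a_9 = -1·19 + -1·-9 + 0·-1 + -1·5 = -15
  a_10 = -1·-15 + -1·19 + 0·-9 + -1·-1 = -3
  a_11 = -1·-3 + -1·-15 + 0·19 + -1·-9 = 27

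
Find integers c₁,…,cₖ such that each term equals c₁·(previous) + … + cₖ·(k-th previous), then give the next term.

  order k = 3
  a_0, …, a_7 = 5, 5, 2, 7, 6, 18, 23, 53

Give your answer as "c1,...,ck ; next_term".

  a_3 = 1·2 + 2·5 + -1·5 = 7
  a_4 = 1·7 + 2·2 + -1·5 = 6
  a_5 = 1·6 + 2·7 + -1·2 = 18
  a_6 = 1·18 + 2·6 + -1·7 = 23
  a_7 = 1·23 + 2·18 + -1·6 = 53
  a_8 = 1·53 + 2·23 + -1·18 = 81

1,2,-1 ; 81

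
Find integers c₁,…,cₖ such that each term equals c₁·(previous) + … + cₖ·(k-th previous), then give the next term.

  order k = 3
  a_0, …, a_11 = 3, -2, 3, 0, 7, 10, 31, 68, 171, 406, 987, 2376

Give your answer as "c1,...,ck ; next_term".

1,3,1 ; 5743

  a_3 = 1·3 + 3·-2 + 1·3 = 0
  a_4 = 1·0 + 3·3 + 1·-2 = 7
  a_5 = 1·7 + 3·0 + 1·3 = 10
  a_6 = 1·10 + 3·7 + 1·0 = 31
  a_7 = 1·31 + 3·10 + 1·7 = 68
  a_8 = 1·68 + 3·31 + 1·10 = 171
  a_9 = 1·171 + 3·68 + 1·31 = 406
  a_10 = 1·406 + 3·171 + 1·68 = 987
  a_11 = 1·987 + 3·406 + 1·171 = 2376
  a_12 = 1·2376 + 3·987 + 1·406 = 5743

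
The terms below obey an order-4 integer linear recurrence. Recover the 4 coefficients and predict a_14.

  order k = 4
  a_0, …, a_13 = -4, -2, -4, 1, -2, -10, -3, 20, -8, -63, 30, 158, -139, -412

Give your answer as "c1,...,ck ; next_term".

0,-2,1,2 ; 496

  a_4 = 0·1 + -2·-4 + 1·-2 + 2·-4 = -2
  a_5 = 0·-2 + -2·1 + 1·-4 + 2·-2 = -10
  a_6 = 0·-10 + -2·-2 + 1·1 + 2·-4 = -3
  a_7 = 0·-3 + -2·-10 + 1·-2 + 2·1 = 20
  a_8 = 0·20 + -2·-3 + 1·-10 + 2·-2 = -8
  a_9 = 0·-8 + -2·20 + 1·-3 + 2·-10 = -63
  a_10 = 0·-63 + -2·-8 + 1·20 + 2·-3 = 30
  a_11 = 0·30 + -2·-63 + 1·-8 + 2·20 = 158
  a_12 = 0·158 + -2·30 + 1·-63 + 2·-8 = -139
  a_13 = 0·-139 + -2·158 + 1·30 + 2·-63 = -412
  a_14 = 0·-412 + -2·-139 + 1·158 + 2·30 = 496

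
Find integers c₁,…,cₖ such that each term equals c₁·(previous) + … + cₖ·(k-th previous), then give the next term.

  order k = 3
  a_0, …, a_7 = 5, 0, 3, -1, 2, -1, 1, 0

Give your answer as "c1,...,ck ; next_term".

-2,0,1 ; -1

  a_3 = -2·3 + 0·0 + 1·5 = -1
  a_4 = -2·-1 + 0·3 + 1·0 = 2
  a_5 = -2·2 + 0·-1 + 1·3 = -1
  a_6 = -2·-1 + 0·2 + 1·-1 = 1
  a_7 = -2·1 + 0·-1 + 1·2 = 0
  a_8 = -2·0 + 0·1 + 1·-1 = -1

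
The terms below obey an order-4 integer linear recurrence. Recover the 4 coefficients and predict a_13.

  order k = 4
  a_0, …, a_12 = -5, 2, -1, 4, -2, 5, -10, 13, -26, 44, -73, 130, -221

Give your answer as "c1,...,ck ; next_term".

-1,1,-1,-1 ; 380

  a_4 = -1·4 + 1·-1 + -1·2 + -1·-5 = -2
  a_5 = -1·-2 + 1·4 + -1·-1 + -1·2 = 5
  a_6 = -1·5 + 1·-2 + -1·4 + -1·-1 = -10
  a_7 = -1·-10 + 1·5 + -1·-2 + -1·4 = 13
  a_8 = -1·13 + 1·-10 + -1·5 + -1·-2 = -26
  a_9 = -1·-26 + 1·13 + -1·-10 + -1·5 = 44
  a_10 = -1·44 + 1·-26 + -1·13 + -1·-10 = -73
  a_11 = -1·-73 + 1·44 + -1·-26 + -1·13 = 130
  a_12 = -1·130 + 1·-73 + -1·44 + -1·-26 = -221
  a_13 = -1·-221 + 1·130 + -1·-73 + -1·44 = 380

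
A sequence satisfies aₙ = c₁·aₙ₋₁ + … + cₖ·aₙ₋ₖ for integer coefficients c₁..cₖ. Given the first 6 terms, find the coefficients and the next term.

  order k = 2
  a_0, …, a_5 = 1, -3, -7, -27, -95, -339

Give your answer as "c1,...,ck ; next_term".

3,2 ; -1207

  a_2 = 3·-3 + 2·1 = -7
  a_3 = 3·-7 + 2·-3 = -27
  a_4 = 3·-27 + 2·-7 = -95
  a_5 = 3·-95 + 2·-27 = -339
  a_6 = 3·-339 + 2·-95 = -1207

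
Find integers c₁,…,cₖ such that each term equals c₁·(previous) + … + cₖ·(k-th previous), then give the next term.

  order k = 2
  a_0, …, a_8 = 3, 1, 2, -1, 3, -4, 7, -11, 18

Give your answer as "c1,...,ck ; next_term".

-1,1 ; -29

  a_2 = -1·1 + 1·3 = 2
  a_3 = -1·2 + 1·1 = -1
  a_4 = -1·-1 + 1·2 = 3
  a_5 = -1·3 + 1·-1 = -4
  a_6 = -1·-4 + 1·3 = 7
  a_7 = -1·7 + 1·-4 = -11
  a_8 = -1·-11 + 1·7 = 18
  a_9 = -1·18 + 1·-11 = -29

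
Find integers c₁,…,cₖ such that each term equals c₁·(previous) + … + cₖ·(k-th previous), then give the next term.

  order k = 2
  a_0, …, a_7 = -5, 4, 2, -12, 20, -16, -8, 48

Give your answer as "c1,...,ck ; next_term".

-2,-2 ; -80

  a_2 = -2·4 + -2·-5 = 2
  a_3 = -2·2 + -2·4 = -12
  a_4 = -2·-12 + -2·2 = 20
  a_5 = -2·20 + -2·-12 = -16
  a_6 = -2·-16 + -2·20 = -8
  a_7 = -2·-8 + -2·-16 = 48
  a_8 = -2·48 + -2·-8 = -80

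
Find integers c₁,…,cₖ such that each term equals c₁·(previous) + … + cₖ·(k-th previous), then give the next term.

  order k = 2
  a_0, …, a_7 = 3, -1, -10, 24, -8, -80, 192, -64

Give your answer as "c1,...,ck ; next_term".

-2,-4 ; -640

  a_2 = -2·-1 + -4·3 = -10
  a_3 = -2·-10 + -4·-1 = 24
  a_4 = -2·24 + -4·-10 = -8
  a_5 = -2·-8 + -4·24 = -80
  a_6 = -2·-80 + -4·-8 = 192
  a_7 = -2·192 + -4·-80 = -64
  a_8 = -2·-64 + -4·192 = -640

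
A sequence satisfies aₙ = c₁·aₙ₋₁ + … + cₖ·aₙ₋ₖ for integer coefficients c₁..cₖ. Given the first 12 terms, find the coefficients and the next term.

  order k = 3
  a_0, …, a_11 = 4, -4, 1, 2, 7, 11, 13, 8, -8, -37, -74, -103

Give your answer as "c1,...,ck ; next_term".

2,-1,-1 ; -95

  a_3 = 2·1 + -1·-4 + -1·4 = 2
  a_4 = 2·2 + -1·1 + -1·-4 = 7
  a_5 = 2·7 + -1·2 + -1·1 = 11
  a_6 = 2·11 + -1·7 + -1·2 = 13
  a_7 = 2·13 + -1·11 + -1·7 = 8
  a_8 = 2·8 + -1·13 + -1·11 = -8
  a_9 = 2·-8 + -1·8 + -1·13 = -37
  a_10 = 2·-37 + -1·-8 + -1·8 = -74
  a_11 = 2·-74 + -1·-37 + -1·-8 = -103
  a_12 = 2·-103 + -1·-74 + -1·-37 = -95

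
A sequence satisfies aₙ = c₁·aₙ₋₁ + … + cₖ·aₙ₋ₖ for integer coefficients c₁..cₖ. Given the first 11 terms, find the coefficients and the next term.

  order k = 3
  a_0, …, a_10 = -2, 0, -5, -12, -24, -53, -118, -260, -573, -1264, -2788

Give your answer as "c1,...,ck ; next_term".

2,0,1 ; -6149

  a_3 = 2·-5 + 0·0 + 1·-2 = -12
  a_4 = 2·-12 + 0·-5 + 1·0 = -24
  a_5 = 2·-24 + 0·-12 + 1·-5 = -53
  a_6 = 2·-53 + 0·-24 + 1·-12 = -118
  a_7 = 2·-118 + 0·-53 + 1·-24 = -260
  a_8 = 2·-260 + 0·-118 + 1·-53 = -573
  a_9 = 2·-573 + 0·-260 + 1·-118 = -1264
  a_10 = 2·-1264 + 0·-573 + 1·-260 = -2788
  a_11 = 2·-2788 + 0·-1264 + 1·-573 = -6149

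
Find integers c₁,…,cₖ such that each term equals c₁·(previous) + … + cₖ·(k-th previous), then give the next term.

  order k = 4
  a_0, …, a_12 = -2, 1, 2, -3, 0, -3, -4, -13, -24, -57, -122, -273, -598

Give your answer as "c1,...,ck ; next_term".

  a_4 = 1·-3 + 2·2 + 1·1 + 1·-2 = 0
  a_5 = 1·0 + 2·-3 + 1·2 + 1·1 = -3
  a_6 = 1·-3 + 2·0 + 1·-3 + 1·2 = -4
  a_7 = 1·-4 + 2·-3 + 1·0 + 1·-3 = -13
  a_8 = 1·-13 + 2·-4 + 1·-3 + 1·0 = -24
  a_9 = 1·-24 + 2·-13 + 1·-4 + 1·-3 = -57
  a_10 = 1·-57 + 2·-24 + 1·-13 + 1·-4 = -122
  a_11 = 1·-122 + 2·-57 + 1·-24 + 1·-13 = -273
  a_12 = 1·-273 + 2·-122 + 1·-57 + 1·-24 = -598
  a_13 = 1·-598 + 2·-273 + 1·-122 + 1·-57 = -1323

1,2,1,1 ; -1323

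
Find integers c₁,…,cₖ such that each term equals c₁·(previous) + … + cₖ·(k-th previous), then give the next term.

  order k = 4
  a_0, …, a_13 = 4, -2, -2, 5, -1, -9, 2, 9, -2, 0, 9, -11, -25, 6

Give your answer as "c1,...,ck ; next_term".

1,-2,1,-2 ; 27

  a_4 = 1·5 + -2·-2 + 1·-2 + -2·4 = -1
  a_5 = 1·-1 + -2·5 + 1·-2 + -2·-2 = -9
  a_6 = 1·-9 + -2·-1 + 1·5 + -2·-2 = 2
  a_7 = 1·2 + -2·-9 + 1·-1 + -2·5 = 9
  a_8 = 1·9 + -2·2 + 1·-9 + -2·-1 = -2
  a_9 = 1·-2 + -2·9 + 1·2 + -2·-9 = 0
  a_10 = 1·0 + -2·-2 + 1·9 + -2·2 = 9
  a_11 = 1·9 + -2·0 + 1·-2 + -2·9 = -11
  a_12 = 1·-11 + -2·9 + 1·0 + -2·-2 = -25
  a_13 = 1·-25 + -2·-11 + 1·9 + -2·0 = 6
  a_14 = 1·6 + -2·-25 + 1·-11 + -2·9 = 27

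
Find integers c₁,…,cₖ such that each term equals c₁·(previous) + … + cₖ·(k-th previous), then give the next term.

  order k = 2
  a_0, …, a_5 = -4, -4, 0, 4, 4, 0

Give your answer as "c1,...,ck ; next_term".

1,-1 ; -4

  a_2 = 1·-4 + -1·-4 = 0
  a_3 = 1·0 + -1·-4 = 4
  a_4 = 1·4 + -1·0 = 4
  a_5 = 1·4 + -1·4 = 0
  a_6 = 1·0 + -1·4 = -4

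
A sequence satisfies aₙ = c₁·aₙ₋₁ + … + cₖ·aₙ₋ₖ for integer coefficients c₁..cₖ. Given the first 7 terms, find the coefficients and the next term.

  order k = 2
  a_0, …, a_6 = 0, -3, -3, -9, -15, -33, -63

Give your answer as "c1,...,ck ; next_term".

  a_2 = 1·-3 + 2·0 = -3
  a_3 = 1·-3 + 2·-3 = -9
  a_4 = 1·-9 + 2·-3 = -15
  a_5 = 1·-15 + 2·-9 = -33
  a_6 = 1·-33 + 2·-15 = -63
  a_7 = 1·-63 + 2·-33 = -129

1,2 ; -129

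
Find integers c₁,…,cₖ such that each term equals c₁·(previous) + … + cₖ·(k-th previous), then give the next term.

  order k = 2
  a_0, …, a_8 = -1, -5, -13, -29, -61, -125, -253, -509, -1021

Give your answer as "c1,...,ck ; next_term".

3,-2 ; -2045

  a_2 = 3·-5 + -2·-1 = -13
  a_3 = 3·-13 + -2·-5 = -29
  a_4 = 3·-29 + -2·-13 = -61
  a_5 = 3·-61 + -2·-29 = -125
  a_6 = 3·-125 + -2·-61 = -253
  a_7 = 3·-253 + -2·-125 = -509
  a_8 = 3·-509 + -2·-253 = -1021
  a_9 = 3·-1021 + -2·-509 = -2045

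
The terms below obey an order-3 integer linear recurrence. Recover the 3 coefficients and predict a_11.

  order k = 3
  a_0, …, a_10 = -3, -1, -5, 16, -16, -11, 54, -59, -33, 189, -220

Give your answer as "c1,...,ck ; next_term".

-2,-3,-1 ; -94

  a_3 = -2·-5 + -3·-1 + -1·-3 = 16
  a_4 = -2·16 + -3·-5 + -1·-1 = -16
  a_5 = -2·-16 + -3·16 + -1·-5 = -11
  a_6 = -2·-11 + -3·-16 + -1·16 = 54
  a_7 = -2·54 + -3·-11 + -1·-16 = -59
  a_8 = -2·-59 + -3·54 + -1·-11 = -33
  a_9 = -2·-33 + -3·-59 + -1·54 = 189
  a_10 = -2·189 + -3·-33 + -1·-59 = -220
  a_11 = -2·-220 + -3·189 + -1·-33 = -94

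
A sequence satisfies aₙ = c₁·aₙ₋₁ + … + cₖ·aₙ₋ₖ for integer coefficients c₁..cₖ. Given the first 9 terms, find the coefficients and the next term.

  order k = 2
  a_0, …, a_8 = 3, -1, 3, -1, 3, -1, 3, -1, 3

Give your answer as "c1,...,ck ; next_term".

  a_2 = 0·-1 + 1·3 = 3
  a_3 = 0·3 + 1·-1 = -1
  a_4 = 0·-1 + 1·3 = 3
  a_5 = 0·3 + 1·-1 = -1
  a_6 = 0·-1 + 1·3 = 3
  a_7 = 0·3 + 1·-1 = -1
  a_8 = 0·-1 + 1·3 = 3
  a_9 = 0·3 + 1·-1 = -1

0,1 ; -1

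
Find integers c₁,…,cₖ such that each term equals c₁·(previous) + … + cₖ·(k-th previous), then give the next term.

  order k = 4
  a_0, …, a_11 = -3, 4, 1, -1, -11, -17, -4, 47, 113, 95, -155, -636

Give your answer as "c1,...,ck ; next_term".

  a_4 = 1·-1 + -1·1 + -3·4 + -1·-3 = -11
  a_5 = 1·-11 + -1·-1 + -3·1 + -1·4 = -17
  a_6 = 1·-17 + -1·-11 + -3·-1 + -1·1 = -4
  a_7 = 1·-4 + -1·-17 + -3·-11 + -1·-1 = 47
  a_8 = 1·47 + -1·-4 + -3·-17 + -1·-11 = 113
  a_9 = 1·113 + -1·47 + -3·-4 + -1·-17 = 95
  a_10 = 1·95 + -1·113 + -3·47 + -1·-4 = -155
  a_11 = 1·-155 + -1·95 + -3·113 + -1·47 = -636
  a_12 = 1·-636 + -1·-155 + -3·95 + -1·113 = -879

1,-1,-3,-1 ; -879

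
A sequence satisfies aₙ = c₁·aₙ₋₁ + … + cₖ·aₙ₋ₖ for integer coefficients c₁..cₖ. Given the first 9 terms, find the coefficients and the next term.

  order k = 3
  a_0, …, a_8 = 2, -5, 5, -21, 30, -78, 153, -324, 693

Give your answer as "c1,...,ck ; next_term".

0,3,-3 ; -1431

  a_3 = 0·5 + 3·-5 + -3·2 = -21
  a_4 = 0·-21 + 3·5 + -3·-5 = 30
  a_5 = 0·30 + 3·-21 + -3·5 = -78
  a_6 = 0·-78 + 3·30 + -3·-21 = 153
  a_7 = 0·153 + 3·-78 + -3·30 = -324
  a_8 = 0·-324 + 3·153 + -3·-78 = 693
  a_9 = 0·693 + 3·-324 + -3·153 = -1431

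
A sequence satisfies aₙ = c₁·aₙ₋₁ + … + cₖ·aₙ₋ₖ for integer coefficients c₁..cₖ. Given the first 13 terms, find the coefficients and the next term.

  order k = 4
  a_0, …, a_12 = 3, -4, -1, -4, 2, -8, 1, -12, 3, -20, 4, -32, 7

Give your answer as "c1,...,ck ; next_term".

  a_4 = 0·-4 + 1·-1 + 0·-4 + 1·3 = 2
  a_5 = 0·2 + 1·-4 + 0·-1 + 1·-4 = -8
  a_6 = 0·-8 + 1·2 + 0·-4 + 1·-1 = 1
  a_7 = 0·1 + 1·-8 + 0·2 + 1·-4 = -12
  a_8 = 0·-12 + 1·1 + 0·-8 + 1·2 = 3
  a_9 = 0·3 + 1·-12 + 0·1 + 1·-8 = -20
  a_10 = 0·-20 + 1·3 + 0·-12 + 1·1 = 4
  a_11 = 0·4 + 1·-20 + 0·3 + 1·-12 = -32
  a_12 = 0·-32 + 1·4 + 0·-20 + 1·3 = 7
  a_13 = 0·7 + 1·-32 + 0·4 + 1·-20 = -52

0,1,0,1 ; -52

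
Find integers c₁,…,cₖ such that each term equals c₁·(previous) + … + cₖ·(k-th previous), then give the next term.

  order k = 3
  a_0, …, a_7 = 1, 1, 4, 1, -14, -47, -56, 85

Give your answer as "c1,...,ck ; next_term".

  a_3 = 2·4 + -3·1 + -4·1 = 1
  a_4 = 2·1 + -3·4 + -4·1 = -14
  a_5 = 2·-14 + -3·1 + -4·4 = -47
  a_6 = 2·-47 + -3·-14 + -4·1 = -56
  a_7 = 2·-56 + -3·-47 + -4·-14 = 85
  a_8 = 2·85 + -3·-56 + -4·-47 = 526

2,-3,-4 ; 526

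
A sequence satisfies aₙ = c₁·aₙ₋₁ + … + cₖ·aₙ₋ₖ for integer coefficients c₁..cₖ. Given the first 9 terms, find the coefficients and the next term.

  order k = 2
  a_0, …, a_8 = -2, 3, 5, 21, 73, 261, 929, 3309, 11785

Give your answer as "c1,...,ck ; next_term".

  a_2 = 3·3 + 2·-2 = 5
  a_3 = 3·5 + 2·3 = 21
  a_4 = 3·21 + 2·5 = 73
  a_5 = 3·73 + 2·21 = 261
  a_6 = 3·261 + 2·73 = 929
  a_7 = 3·929 + 2·261 = 3309
  a_8 = 3·3309 + 2·929 = 11785
  a_9 = 3·11785 + 2·3309 = 41973

3,2 ; 41973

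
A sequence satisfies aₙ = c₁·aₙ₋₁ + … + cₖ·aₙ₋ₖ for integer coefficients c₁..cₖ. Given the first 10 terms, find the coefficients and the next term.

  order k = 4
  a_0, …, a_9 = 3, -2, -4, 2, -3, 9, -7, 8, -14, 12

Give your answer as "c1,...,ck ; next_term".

-1,0,-1,-1 ; -13

  a_4 = -1·2 + 0·-4 + -1·-2 + -1·3 = -3
  a_5 = -1·-3 + 0·2 + -1·-4 + -1·-2 = 9
  a_6 = -1·9 + 0·-3 + -1·2 + -1·-4 = -7
  a_7 = -1·-7 + 0·9 + -1·-3 + -1·2 = 8
  a_8 = -1·8 + 0·-7 + -1·9 + -1·-3 = -14
  a_9 = -1·-14 + 0·8 + -1·-7 + -1·9 = 12
  a_10 = -1·12 + 0·-14 + -1·8 + -1·-7 = -13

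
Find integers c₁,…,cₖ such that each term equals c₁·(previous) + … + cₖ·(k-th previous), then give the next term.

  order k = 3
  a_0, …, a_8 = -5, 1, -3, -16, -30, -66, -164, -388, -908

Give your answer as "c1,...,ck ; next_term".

2,0,2 ; -2144

  a_3 = 2·-3 + 0·1 + 2·-5 = -16
  a_4 = 2·-16 + 0·-3 + 2·1 = -30
  a_5 = 2·-30 + 0·-16 + 2·-3 = -66
  a_6 = 2·-66 + 0·-30 + 2·-16 = -164
  a_7 = 2·-164 + 0·-66 + 2·-30 = -388
  a_8 = 2·-388 + 0·-164 + 2·-66 = -908
  a_9 = 2·-908 + 0·-388 + 2·-164 = -2144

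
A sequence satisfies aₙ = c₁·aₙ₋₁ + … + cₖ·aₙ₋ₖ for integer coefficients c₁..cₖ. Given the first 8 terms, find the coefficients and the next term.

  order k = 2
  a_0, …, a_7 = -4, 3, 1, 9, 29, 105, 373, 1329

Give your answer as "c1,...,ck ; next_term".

3,2 ; 4733

  a_2 = 3·3 + 2·-4 = 1
  a_3 = 3·1 + 2·3 = 9
  a_4 = 3·9 + 2·1 = 29
  a_5 = 3·29 + 2·9 = 105
  a_6 = 3·105 + 2·29 = 373
  a_7 = 3·373 + 2·105 = 1329
  a_8 = 3·1329 + 2·373 = 4733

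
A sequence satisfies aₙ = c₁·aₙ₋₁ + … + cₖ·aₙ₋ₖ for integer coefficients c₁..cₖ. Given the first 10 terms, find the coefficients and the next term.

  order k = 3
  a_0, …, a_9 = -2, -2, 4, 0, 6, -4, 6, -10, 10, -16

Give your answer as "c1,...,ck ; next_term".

  a_3 = 0·4 + 1·-2 + -1·-2 = 0
  a_4 = 0·0 + 1·4 + -1·-2 = 6
  a_5 = 0·6 + 1·0 + -1·4 = -4
  a_6 = 0·-4 + 1·6 + -1·0 = 6
  a_7 = 0·6 + 1·-4 + -1·6 = -10
  a_8 = 0·-10 + 1·6 + -1·-4 = 10
  a_9 = 0·10 + 1·-10 + -1·6 = -16
  a_10 = 0·-16 + 1·10 + -1·-10 = 20

0,1,-1 ; 20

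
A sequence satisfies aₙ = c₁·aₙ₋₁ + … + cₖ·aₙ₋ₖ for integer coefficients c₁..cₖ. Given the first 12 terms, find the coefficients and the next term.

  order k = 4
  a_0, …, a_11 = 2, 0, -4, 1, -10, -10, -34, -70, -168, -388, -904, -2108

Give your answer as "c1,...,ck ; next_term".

  a_4 = 2·1 + 2·-4 + -2·0 + -2·2 = -10
  a_5 = 2·-10 + 2·1 + -2·-4 + -2·0 = -10
  a_6 = 2·-10 + 2·-10 + -2·1 + -2·-4 = -34
  a_7 = 2·-34 + 2·-10 + -2·-10 + -2·1 = -70
  a_8 = 2·-70 + 2·-34 + -2·-10 + -2·-10 = -168
  a_9 = 2·-168 + 2·-70 + -2·-34 + -2·-10 = -388
  a_10 = 2·-388 + 2·-168 + -2·-70 + -2·-34 = -904
  a_11 = 2·-904 + 2·-388 + -2·-168 + -2·-70 = -2108
  a_12 = 2·-2108 + 2·-904 + -2·-388 + -2·-168 = -4912

2,2,-2,-2 ; -4912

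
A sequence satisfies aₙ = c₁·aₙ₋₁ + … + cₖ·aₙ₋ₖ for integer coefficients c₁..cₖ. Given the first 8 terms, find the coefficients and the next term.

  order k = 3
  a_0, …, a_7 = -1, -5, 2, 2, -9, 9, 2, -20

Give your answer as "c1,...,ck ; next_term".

-1,-1,1 ; 27

  a_3 = -1·2 + -1·-5 + 1·-1 = 2
  a_4 = -1·2 + -1·2 + 1·-5 = -9
  a_5 = -1·-9 + -1·2 + 1·2 = 9
  a_6 = -1·9 + -1·-9 + 1·2 = 2
  a_7 = -1·2 + -1·9 + 1·-9 = -20
  a_8 = -1·-20 + -1·2 + 1·9 = 27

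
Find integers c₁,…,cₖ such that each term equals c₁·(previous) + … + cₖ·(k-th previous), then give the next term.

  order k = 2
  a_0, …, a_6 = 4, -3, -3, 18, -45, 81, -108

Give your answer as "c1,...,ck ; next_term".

  a_2 = -3·-3 + -3·4 = -3
  a_3 = -3·-3 + -3·-3 = 18
  a_4 = -3·18 + -3·-3 = -45
  a_5 = -3·-45 + -3·18 = 81
  a_6 = -3·81 + -3·-45 = -108
  a_7 = -3·-108 + -3·81 = 81

-3,-3 ; 81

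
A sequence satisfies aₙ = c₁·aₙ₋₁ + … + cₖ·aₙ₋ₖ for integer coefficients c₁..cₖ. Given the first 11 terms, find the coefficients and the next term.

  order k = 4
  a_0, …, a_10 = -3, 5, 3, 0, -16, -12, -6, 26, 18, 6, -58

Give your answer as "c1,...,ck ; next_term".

1,0,-2,2 ; -42

  a_4 = 1·0 + 0·3 + -2·5 + 2·-3 = -16
  a_5 = 1·-16 + 0·0 + -2·3 + 2·5 = -12
  a_6 = 1·-12 + 0·-16 + -2·0 + 2·3 = -6
  a_7 = 1·-6 + 0·-12 + -2·-16 + 2·0 = 26
  a_8 = 1·26 + 0·-6 + -2·-12 + 2·-16 = 18
  a_9 = 1·18 + 0·26 + -2·-6 + 2·-12 = 6
  a_10 = 1·6 + 0·18 + -2·26 + 2·-6 = -58
  a_11 = 1·-58 + 0·6 + -2·18 + 2·26 = -42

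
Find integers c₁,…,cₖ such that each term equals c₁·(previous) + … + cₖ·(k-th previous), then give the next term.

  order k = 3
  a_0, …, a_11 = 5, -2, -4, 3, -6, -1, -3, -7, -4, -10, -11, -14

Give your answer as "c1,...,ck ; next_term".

0,1,1 ; -21

  a_3 = 0·-4 + 1·-2 + 1·5 = 3
  a_4 = 0·3 + 1·-4 + 1·-2 = -6
  a_5 = 0·-6 + 1·3 + 1·-4 = -1
  a_6 = 0·-1 + 1·-6 + 1·3 = -3
  a_7 = 0·-3 + 1·-1 + 1·-6 = -7
  a_8 = 0·-7 + 1·-3 + 1·-1 = -4
  a_9 = 0·-4 + 1·-7 + 1·-3 = -10
  a_10 = 0·-10 + 1·-4 + 1·-7 = -11
  a_11 = 0·-11 + 1·-10 + 1·-4 = -14
  a_12 = 0·-14 + 1·-11 + 1·-10 = -21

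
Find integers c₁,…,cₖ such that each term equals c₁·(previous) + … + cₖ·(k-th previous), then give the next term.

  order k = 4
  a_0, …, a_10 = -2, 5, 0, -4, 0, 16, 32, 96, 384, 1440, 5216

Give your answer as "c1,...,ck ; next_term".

3,1,4,4 ; 19008

  a_4 = 3·-4 + 1·0 + 4·5 + 4·-2 = 0
  a_5 = 3·0 + 1·-4 + 4·0 + 4·5 = 16
  a_6 = 3·16 + 1·0 + 4·-4 + 4·0 = 32
  a_7 = 3·32 + 1·16 + 4·0 + 4·-4 = 96
  a_8 = 3·96 + 1·32 + 4·16 + 4·0 = 384
  a_9 = 3·384 + 1·96 + 4·32 + 4·16 = 1440
  a_10 = 3·1440 + 1·384 + 4·96 + 4·32 = 5216
  a_11 = 3·5216 + 1·1440 + 4·384 + 4·96 = 19008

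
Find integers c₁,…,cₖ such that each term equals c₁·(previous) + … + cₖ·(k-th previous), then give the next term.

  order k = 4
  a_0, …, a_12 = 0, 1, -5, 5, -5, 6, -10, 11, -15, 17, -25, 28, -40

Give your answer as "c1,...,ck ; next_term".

0,1,0,1 ; 45

  a_4 = 0·5 + 1·-5 + 0·1 + 1·0 = -5
  a_5 = 0·-5 + 1·5 + 0·-5 + 1·1 = 6
  a_6 = 0·6 + 1·-5 + 0·5 + 1·-5 = -10
  a_7 = 0·-10 + 1·6 + 0·-5 + 1·5 = 11
  a_8 = 0·11 + 1·-10 + 0·6 + 1·-5 = -15
  a_9 = 0·-15 + 1·11 + 0·-10 + 1·6 = 17
  a_10 = 0·17 + 1·-15 + 0·11 + 1·-10 = -25
  a_11 = 0·-25 + 1·17 + 0·-15 + 1·11 = 28
  a_12 = 0·28 + 1·-25 + 0·17 + 1·-15 = -40
  a_13 = 0·-40 + 1·28 + 0·-25 + 1·17 = 45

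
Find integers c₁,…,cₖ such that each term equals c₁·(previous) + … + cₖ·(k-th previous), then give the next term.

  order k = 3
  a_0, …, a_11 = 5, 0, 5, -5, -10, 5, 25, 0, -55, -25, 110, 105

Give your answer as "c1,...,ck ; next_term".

  a_3 = 0·5 + -2·0 + -1·5 = -5
  a_4 = 0·-5 + -2·5 + -1·0 = -10
  a_5 = 0·-10 + -2·-5 + -1·5 = 5
  a_6 = 0·5 + -2·-10 + -1·-5 = 25
  a_7 = 0·25 + -2·5 + -1·-10 = 0
  a_8 = 0·0 + -2·25 + -1·5 = -55
  a_9 = 0·-55 + -2·0 + -1·25 = -25
  a_10 = 0·-25 + -2·-55 + -1·0 = 110
  a_11 = 0·110 + -2·-25 + -1·-55 = 105
  a_12 = 0·105 + -2·110 + -1·-25 = -195

0,-2,-1 ; -195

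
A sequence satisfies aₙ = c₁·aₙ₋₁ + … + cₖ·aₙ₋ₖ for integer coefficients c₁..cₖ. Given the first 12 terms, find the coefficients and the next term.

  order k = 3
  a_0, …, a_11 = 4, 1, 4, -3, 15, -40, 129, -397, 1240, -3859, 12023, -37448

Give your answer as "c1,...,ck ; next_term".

-3,1,2 ; 116649

  a_3 = -3·4 + 1·1 + 2·4 = -3
  a_4 = -3·-3 + 1·4 + 2·1 = 15
  a_5 = -3·15 + 1·-3 + 2·4 = -40
  a_6 = -3·-40 + 1·15 + 2·-3 = 129
  a_7 = -3·129 + 1·-40 + 2·15 = -397
  a_8 = -3·-397 + 1·129 + 2·-40 = 1240
  a_9 = -3·1240 + 1·-397 + 2·129 = -3859
  a_10 = -3·-3859 + 1·1240 + 2·-397 = 12023
  a_11 = -3·12023 + 1·-3859 + 2·1240 = -37448
  a_12 = -3·-37448 + 1·12023 + 2·-3859 = 116649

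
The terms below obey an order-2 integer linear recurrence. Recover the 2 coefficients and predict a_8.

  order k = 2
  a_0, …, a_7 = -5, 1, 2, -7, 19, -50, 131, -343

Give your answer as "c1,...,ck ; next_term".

  a_2 = -3·1 + -1·-5 = 2
  a_3 = -3·2 + -1·1 = -7
  a_4 = -3·-7 + -1·2 = 19
  a_5 = -3·19 + -1·-7 = -50
  a_6 = -3·-50 + -1·19 = 131
  a_7 = -3·131 + -1·-50 = -343
  a_8 = -3·-343 + -1·131 = 898

-3,-1 ; 898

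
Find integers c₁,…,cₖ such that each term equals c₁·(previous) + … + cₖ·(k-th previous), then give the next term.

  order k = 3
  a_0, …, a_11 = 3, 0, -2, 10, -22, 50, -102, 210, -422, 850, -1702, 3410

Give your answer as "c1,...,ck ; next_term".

  a_3 = -2·-2 + 1·0 + 2·3 = 10
  a_4 = -2·10 + 1·-2 + 2·0 = -22
  a_5 = -2·-22 + 1·10 + 2·-2 = 50
  a_6 = -2·50 + 1·-22 + 2·10 = -102
  a_7 = -2·-102 + 1·50 + 2·-22 = 210
  a_8 = -2·210 + 1·-102 + 2·50 = -422
  a_9 = -2·-422 + 1·210 + 2·-102 = 850
  a_10 = -2·850 + 1·-422 + 2·210 = -1702
  a_11 = -2·-1702 + 1·850 + 2·-422 = 3410
  a_12 = -2·3410 + 1·-1702 + 2·850 = -6822

-2,1,2 ; -6822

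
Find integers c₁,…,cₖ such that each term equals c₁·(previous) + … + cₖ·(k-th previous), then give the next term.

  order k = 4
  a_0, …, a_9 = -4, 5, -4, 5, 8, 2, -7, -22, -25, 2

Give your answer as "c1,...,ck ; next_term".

  a_4 = 1·5 + -1·-4 + -1·5 + -1·-4 = 8
  a_5 = 1·8 + -1·5 + -1·-4 + -1·5 = 2
  a_6 = 1·2 + -1·8 + -1·5 + -1·-4 = -7
  a_7 = 1·-7 + -1·2 + -1·8 + -1·5 = -22
  a_8 = 1·-22 + -1·-7 + -1·2 + -1·8 = -25
  a_9 = 1·-25 + -1·-22 + -1·-7 + -1·2 = 2
  a_10 = 1·2 + -1·-25 + -1·-22 + -1·-7 = 56

1,-1,-1,-1 ; 56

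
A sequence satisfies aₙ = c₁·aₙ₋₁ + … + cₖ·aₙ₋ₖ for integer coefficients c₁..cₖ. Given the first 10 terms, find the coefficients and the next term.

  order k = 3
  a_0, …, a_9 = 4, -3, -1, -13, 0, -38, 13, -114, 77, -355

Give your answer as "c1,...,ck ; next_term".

  a_3 = 0·-1 + 3·-3 + -1·4 = -13
  a_4 = 0·-13 + 3·-1 + -1·-3 = 0
  a_5 = 0·0 + 3·-13 + -1·-1 = -38
  a_6 = 0·-38 + 3·0 + -1·-13 = 13
  a_7 = 0·13 + 3·-38 + -1·0 = -114
  a_8 = 0·-114 + 3·13 + -1·-38 = 77
  a_9 = 0·77 + 3·-114 + -1·13 = -355
  a_10 = 0·-355 + 3·77 + -1·-114 = 345

0,3,-1 ; 345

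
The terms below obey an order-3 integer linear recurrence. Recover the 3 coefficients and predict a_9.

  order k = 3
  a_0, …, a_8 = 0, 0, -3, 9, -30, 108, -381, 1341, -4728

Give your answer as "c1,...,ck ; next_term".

  a_3 = -3·-3 + 1·0 + -3·0 = 9
  a_4 = -3·9 + 1·-3 + -3·0 = -30
  a_5 = -3·-30 + 1·9 + -3·-3 = 108
  a_6 = -3·108 + 1·-30 + -3·9 = -381
  a_7 = -3·-381 + 1·108 + -3·-30 = 1341
  a_8 = -3·1341 + 1·-381 + -3·108 = -4728
  a_9 = -3·-4728 + 1·1341 + -3·-381 = 16668

-3,1,-3 ; 16668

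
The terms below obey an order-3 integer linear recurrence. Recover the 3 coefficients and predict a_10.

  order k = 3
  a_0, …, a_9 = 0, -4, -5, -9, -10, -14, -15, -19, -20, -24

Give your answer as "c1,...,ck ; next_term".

  a_3 = 1·-5 + 1·-4 + -1·0 = -9
  a_4 = 1·-9 + 1·-5 + -1·-4 = -10
  a_5 = 1·-10 + 1·-9 + -1·-5 = -14
  a_6 = 1·-14 + 1·-10 + -1·-9 = -15
  a_7 = 1·-15 + 1·-14 + -1·-10 = -19
  a_8 = 1·-19 + 1·-15 + -1·-14 = -20
  a_9 = 1·-20 + 1·-19 + -1·-15 = -24
  a_10 = 1·-24 + 1·-20 + -1·-19 = -25

1,1,-1 ; -25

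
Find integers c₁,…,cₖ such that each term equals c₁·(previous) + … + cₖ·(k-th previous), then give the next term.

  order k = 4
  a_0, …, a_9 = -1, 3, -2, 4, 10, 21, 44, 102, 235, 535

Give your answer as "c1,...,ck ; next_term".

  a_4 = 2·4 + 0·-2 + 1·3 + 1·-1 = 10
  a_5 = 2·10 + 0·4 + 1·-2 + 1·3 = 21
  a_6 = 2·21 + 0·10 + 1·4 + 1·-2 = 44
  a_7 = 2·44 + 0·21 + 1·10 + 1·4 = 102
  a_8 = 2·102 + 0·44 + 1·21 + 1·10 = 235
  a_9 = 2·235 + 0·102 + 1·44 + 1·21 = 535
  a_10 = 2·535 + 0·235 + 1·102 + 1·44 = 1216

2,0,1,1 ; 1216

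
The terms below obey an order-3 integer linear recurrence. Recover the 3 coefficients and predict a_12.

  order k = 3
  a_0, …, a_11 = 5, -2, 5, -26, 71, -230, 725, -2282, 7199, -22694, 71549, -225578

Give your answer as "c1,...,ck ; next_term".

-2,3,-2 ; 711191

  a_3 = -2·5 + 3·-2 + -2·5 = -26
  a_4 = -2·-26 + 3·5 + -2·-2 = 71
  a_5 = -2·71 + 3·-26 + -2·5 = -230
  a_6 = -2·-230 + 3·71 + -2·-26 = 725
  a_7 = -2·725 + 3·-230 + -2·71 = -2282
  a_8 = -2·-2282 + 3·725 + -2·-230 = 7199
  a_9 = -2·7199 + 3·-2282 + -2·725 = -22694
  a_10 = -2·-22694 + 3·7199 + -2·-2282 = 71549
  a_11 = -2·71549 + 3·-22694 + -2·7199 = -225578
  a_12 = -2·-225578 + 3·71549 + -2·-22694 = 711191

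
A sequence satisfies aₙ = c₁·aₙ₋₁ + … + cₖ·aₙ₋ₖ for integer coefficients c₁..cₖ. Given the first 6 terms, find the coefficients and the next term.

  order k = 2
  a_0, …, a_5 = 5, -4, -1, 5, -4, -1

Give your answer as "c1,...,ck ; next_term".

-1,-1 ; 5

  a_2 = -1·-4 + -1·5 = -1
  a_3 = -1·-1 + -1·-4 = 5
  a_4 = -1·5 + -1·-1 = -4
  a_5 = -1·-4 + -1·5 = -1
  a_6 = -1·-1 + -1·-4 = 5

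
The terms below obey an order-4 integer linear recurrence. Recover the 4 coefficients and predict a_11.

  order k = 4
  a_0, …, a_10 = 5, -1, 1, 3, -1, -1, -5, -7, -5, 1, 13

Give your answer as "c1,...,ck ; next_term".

1,0,-1,-1 ; 25

  a_4 = 1·3 + 0·1 + -1·-1 + -1·5 = -1
  a_5 = 1·-1 + 0·3 + -1·1 + -1·-1 = -1
  a_6 = 1·-1 + 0·-1 + -1·3 + -1·1 = -5
  a_7 = 1·-5 + 0·-1 + -1·-1 + -1·3 = -7
  a_8 = 1·-7 + 0·-5 + -1·-1 + -1·-1 = -5
  a_9 = 1·-5 + 0·-7 + -1·-5 + -1·-1 = 1
  a_10 = 1·1 + 0·-5 + -1·-7 + -1·-5 = 13
  a_11 = 1·13 + 0·1 + -1·-5 + -1·-7 = 25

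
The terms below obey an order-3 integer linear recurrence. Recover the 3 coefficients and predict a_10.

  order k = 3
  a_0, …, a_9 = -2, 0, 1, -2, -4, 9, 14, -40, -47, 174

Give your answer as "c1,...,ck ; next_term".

0,-4,1 ; 148

  a_3 = 0·1 + -4·0 + 1·-2 = -2
  a_4 = 0·-2 + -4·1 + 1·0 = -4
  a_5 = 0·-4 + -4·-2 + 1·1 = 9
  a_6 = 0·9 + -4·-4 + 1·-2 = 14
  a_7 = 0·14 + -4·9 + 1·-4 = -40
  a_8 = 0·-40 + -4·14 + 1·9 = -47
  a_9 = 0·-47 + -4·-40 + 1·14 = 174
  a_10 = 0·174 + -4·-47 + 1·-40 = 148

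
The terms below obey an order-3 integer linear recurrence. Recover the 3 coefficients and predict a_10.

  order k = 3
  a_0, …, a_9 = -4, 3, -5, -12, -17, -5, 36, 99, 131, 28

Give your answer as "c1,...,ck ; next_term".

2,-2,-1 ; -305

  a_3 = 2·-5 + -2·3 + -1·-4 = -12
  a_4 = 2·-12 + -2·-5 + -1·3 = -17
  a_5 = 2·-17 + -2·-12 + -1·-5 = -5
  a_6 = 2·-5 + -2·-17 + -1·-12 = 36
  a_7 = 2·36 + -2·-5 + -1·-17 = 99
  a_8 = 2·99 + -2·36 + -1·-5 = 131
  a_9 = 2·131 + -2·99 + -1·36 = 28
  a_10 = 2·28 + -2·131 + -1·99 = -305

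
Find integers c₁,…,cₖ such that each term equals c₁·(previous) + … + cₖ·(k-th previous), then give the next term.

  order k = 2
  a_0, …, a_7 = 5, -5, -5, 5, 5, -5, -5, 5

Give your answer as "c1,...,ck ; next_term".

0,-1 ; 5

  a_2 = 0·-5 + -1·5 = -5
  a_3 = 0·-5 + -1·-5 = 5
  a_4 = 0·5 + -1·-5 = 5
  a_5 = 0·5 + -1·5 = -5
  a_6 = 0·-5 + -1·5 = -5
  a_7 = 0·-5 + -1·-5 = 5
  a_8 = 0·5 + -1·-5 = 5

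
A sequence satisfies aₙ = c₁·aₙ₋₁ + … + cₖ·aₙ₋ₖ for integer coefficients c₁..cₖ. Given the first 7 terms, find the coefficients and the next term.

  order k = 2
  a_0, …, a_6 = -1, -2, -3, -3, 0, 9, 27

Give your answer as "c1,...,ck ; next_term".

  a_2 = 3·-2 + -3·-1 = -3
  a_3 = 3·-3 + -3·-2 = -3
  a_4 = 3·-3 + -3·-3 = 0
  a_5 = 3·0 + -3·-3 = 9
  a_6 = 3·9 + -3·0 = 27
  a_7 = 3·27 + -3·9 = 54

3,-3 ; 54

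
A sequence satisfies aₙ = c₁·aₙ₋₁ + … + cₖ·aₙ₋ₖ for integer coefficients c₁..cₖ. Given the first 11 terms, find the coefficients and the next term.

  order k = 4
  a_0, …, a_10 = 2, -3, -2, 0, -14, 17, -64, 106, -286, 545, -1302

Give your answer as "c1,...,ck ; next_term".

-2,2,4,1 ; 2656

  a_4 = -2·0 + 2·-2 + 4·-3 + 1·2 = -14
  a_5 = -2·-14 + 2·0 + 4·-2 + 1·-3 = 17
  a_6 = -2·17 + 2·-14 + 4·0 + 1·-2 = -64
  a_7 = -2·-64 + 2·17 + 4·-14 + 1·0 = 106
  a_8 = -2·106 + 2·-64 + 4·17 + 1·-14 = -286
  a_9 = -2·-286 + 2·106 + 4·-64 + 1·17 = 545
  a_10 = -2·545 + 2·-286 + 4·106 + 1·-64 = -1302
  a_11 = -2·-1302 + 2·545 + 4·-286 + 1·106 = 2656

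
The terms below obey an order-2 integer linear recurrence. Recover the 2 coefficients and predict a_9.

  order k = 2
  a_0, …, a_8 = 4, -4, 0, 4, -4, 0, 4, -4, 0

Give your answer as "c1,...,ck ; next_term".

-1,-1 ; 4

  a_2 = -1·-4 + -1·4 = 0
  a_3 = -1·0 + -1·-4 = 4
  a_4 = -1·4 + -1·0 = -4
  a_5 = -1·-4 + -1·4 = 0
  a_6 = -1·0 + -1·-4 = 4
  a_7 = -1·4 + -1·0 = -4
  a_8 = -1·-4 + -1·4 = 0
  a_9 = -1·0 + -1·-4 = 4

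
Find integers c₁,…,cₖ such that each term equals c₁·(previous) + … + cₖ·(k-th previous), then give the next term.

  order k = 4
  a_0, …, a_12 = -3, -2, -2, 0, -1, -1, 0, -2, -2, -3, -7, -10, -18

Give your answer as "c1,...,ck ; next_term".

1,1,1,-1 ; -32

  a_4 = 1·0 + 1·-2 + 1·-2 + -1·-3 = -1
  a_5 = 1·-1 + 1·0 + 1·-2 + -1·-2 = -1
  a_6 = 1·-1 + 1·-1 + 1·0 + -1·-2 = 0
  a_7 = 1·0 + 1·-1 + 1·-1 + -1·0 = -2
  a_8 = 1·-2 + 1·0 + 1·-1 + -1·-1 = -2
  a_9 = 1·-2 + 1·-2 + 1·0 + -1·-1 = -3
  a_10 = 1·-3 + 1·-2 + 1·-2 + -1·0 = -7
  a_11 = 1·-7 + 1·-3 + 1·-2 + -1·-2 = -10
  a_12 = 1·-10 + 1·-7 + 1·-3 + -1·-2 = -18
  a_13 = 1·-18 + 1·-10 + 1·-7 + -1·-3 = -32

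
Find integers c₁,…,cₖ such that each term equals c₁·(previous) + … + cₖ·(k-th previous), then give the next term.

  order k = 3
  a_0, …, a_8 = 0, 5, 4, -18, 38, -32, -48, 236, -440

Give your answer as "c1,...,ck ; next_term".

  a_3 = -2·4 + -2·5 + 2·0 = -18
  a_4 = -2·-18 + -2·4 + 2·5 = 38
  a_5 = -2·38 + -2·-18 + 2·4 = -32
  a_6 = -2·-32 + -2·38 + 2·-18 = -48
  a_7 = -2·-48 + -2·-32 + 2·38 = 236
  a_8 = -2·236 + -2·-48 + 2·-32 = -440
  a_9 = -2·-440 + -2·236 + 2·-48 = 312

-2,-2,2 ; 312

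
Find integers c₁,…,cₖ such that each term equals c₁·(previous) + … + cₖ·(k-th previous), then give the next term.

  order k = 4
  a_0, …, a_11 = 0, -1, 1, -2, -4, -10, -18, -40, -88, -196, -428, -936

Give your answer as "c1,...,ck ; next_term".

2,0,0,2 ; -2048

  a_4 = 2·-2 + 0·1 + 0·-1 + 2·0 = -4
  a_5 = 2·-4 + 0·-2 + 0·1 + 2·-1 = -10
  a_6 = 2·-10 + 0·-4 + 0·-2 + 2·1 = -18
  a_7 = 2·-18 + 0·-10 + 0·-4 + 2·-2 = -40
  a_8 = 2·-40 + 0·-18 + 0·-10 + 2·-4 = -88
  a_9 = 2·-88 + 0·-40 + 0·-18 + 2·-10 = -196
  a_10 = 2·-196 + 0·-88 + 0·-40 + 2·-18 = -428
  a_11 = 2·-428 + 0·-196 + 0·-88 + 2·-40 = -936
  a_12 = 2·-936 + 0·-428 + 0·-196 + 2·-88 = -2048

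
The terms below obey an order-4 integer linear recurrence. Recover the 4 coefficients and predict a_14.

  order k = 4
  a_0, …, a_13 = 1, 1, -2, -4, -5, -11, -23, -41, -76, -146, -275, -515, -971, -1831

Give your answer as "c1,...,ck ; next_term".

  a_4 = 2·-4 + -1·-2 + 2·1 + -1·1 = -5
  a_5 = 2·-5 + -1·-4 + 2·-2 + -1·1 = -11
  a_6 = 2·-11 + -1·-5 + 2·-4 + -1·-2 = -23
  a_7 = 2·-23 + -1·-11 + 2·-5 + -1·-4 = -41
  a_8 = 2·-41 + -1·-23 + 2·-11 + -1·-5 = -76
  a_9 = 2·-76 + -1·-41 + 2·-23 + -1·-11 = -146
  a_10 = 2·-146 + -1·-76 + 2·-41 + -1·-23 = -275
  a_11 = 2·-275 + -1·-146 + 2·-76 + -1·-41 = -515
  a_12 = 2·-515 + -1·-275 + 2·-146 + -1·-76 = -971
  a_13 = 2·-971 + -1·-515 + 2·-275 + -1·-146 = -1831
  a_14 = 2·-1831 + -1·-971 + 2·-515 + -1·-275 = -3446

2,-1,2,-1 ; -3446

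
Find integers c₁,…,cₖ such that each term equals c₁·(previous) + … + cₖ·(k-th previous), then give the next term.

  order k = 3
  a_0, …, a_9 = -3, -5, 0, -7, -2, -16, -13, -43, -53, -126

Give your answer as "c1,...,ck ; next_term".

  a_3 = 1·0 + 2·-5 + -1·-3 = -7
  a_4 = 1·-7 + 2·0 + -1·-5 = -2
  a_5 = 1·-2 + 2·-7 + -1·0 = -16
  a_6 = 1·-16 + 2·-2 + -1·-7 = -13
  a_7 = 1·-13 + 2·-16 + -1·-2 = -43
  a_8 = 1·-43 + 2·-13 + -1·-16 = -53
  a_9 = 1·-53 + 2·-43 + -1·-13 = -126
  a_10 = 1·-126 + 2·-53 + -1·-43 = -189

1,2,-1 ; -189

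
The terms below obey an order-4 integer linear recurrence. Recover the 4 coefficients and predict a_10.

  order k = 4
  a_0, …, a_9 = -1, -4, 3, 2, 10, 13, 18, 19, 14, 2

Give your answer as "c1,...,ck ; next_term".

1,1,-1,-1 ; -21

  a_4 = 1·2 + 1·3 + -1·-4 + -1·-1 = 10
  a_5 = 1·10 + 1·2 + -1·3 + -1·-4 = 13
  a_6 = 1·13 + 1·10 + -1·2 + -1·3 = 18
  a_7 = 1·18 + 1·13 + -1·10 + -1·2 = 19
  a_8 = 1·19 + 1·18 + -1·13 + -1·10 = 14
  a_9 = 1·14 + 1·19 + -1·18 + -1·13 = 2
  a_10 = 1·2 + 1·14 + -1·19 + -1·18 = -21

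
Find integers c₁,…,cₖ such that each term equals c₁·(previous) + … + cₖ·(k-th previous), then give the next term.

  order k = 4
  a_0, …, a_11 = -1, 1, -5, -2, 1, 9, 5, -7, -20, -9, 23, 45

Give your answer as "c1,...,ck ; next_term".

1,-1,-1,1 ; 11

  a_4 = 1·-2 + -1·-5 + -1·1 + 1·-1 = 1
  a_5 = 1·1 + -1·-2 + -1·-5 + 1·1 = 9
  a_6 = 1·9 + -1·1 + -1·-2 + 1·-5 = 5
  a_7 = 1·5 + -1·9 + -1·1 + 1·-2 = -7
  a_8 = 1·-7 + -1·5 + -1·9 + 1·1 = -20
  a_9 = 1·-20 + -1·-7 + -1·5 + 1·9 = -9
  a_10 = 1·-9 + -1·-20 + -1·-7 + 1·5 = 23
  a_11 = 1·23 + -1·-9 + -1·-20 + 1·-7 = 45
  a_12 = 1·45 + -1·23 + -1·-9 + 1·-20 = 11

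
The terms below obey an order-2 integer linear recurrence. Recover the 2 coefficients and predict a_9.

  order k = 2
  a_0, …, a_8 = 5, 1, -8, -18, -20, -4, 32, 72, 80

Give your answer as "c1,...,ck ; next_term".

  a_2 = 2·1 + -2·5 = -8
  a_3 = 2·-8 + -2·1 = -18
  a_4 = 2·-18 + -2·-8 = -20
  a_5 = 2·-20 + -2·-18 = -4
  a_6 = 2·-4 + -2·-20 = 32
  a_7 = 2·32 + -2·-4 = 72
  a_8 = 2·72 + -2·32 = 80
  a_9 = 2·80 + -2·72 = 16

2,-2 ; 16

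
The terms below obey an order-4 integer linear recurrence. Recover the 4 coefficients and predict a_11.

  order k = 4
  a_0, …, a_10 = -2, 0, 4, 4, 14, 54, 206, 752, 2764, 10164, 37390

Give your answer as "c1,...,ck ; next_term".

  a_4 = 3·4 + 2·4 + 1·0 + 3·-2 = 14
  a_5 = 3·14 + 2·4 + 1·4 + 3·0 = 54
  a_6 = 3·54 + 2·14 + 1·4 + 3·4 = 206
  a_7 = 3·206 + 2·54 + 1·14 + 3·4 = 752
  a_8 = 3·752 + 2·206 + 1·54 + 3·14 = 2764
  a_9 = 3·2764 + 2·752 + 1·206 + 3·54 = 10164
  a_10 = 3·10164 + 2·2764 + 1·752 + 3·206 = 37390
  a_11 = 3·37390 + 2·10164 + 1·2764 + 3·752 = 137518

3,2,1,3 ; 137518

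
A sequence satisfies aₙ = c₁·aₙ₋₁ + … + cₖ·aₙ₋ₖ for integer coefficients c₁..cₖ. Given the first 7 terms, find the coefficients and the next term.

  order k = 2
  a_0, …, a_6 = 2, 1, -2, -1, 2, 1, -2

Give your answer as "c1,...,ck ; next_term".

0,-1 ; -1

  a_2 = 0·1 + -1·2 = -2
  a_3 = 0·-2 + -1·1 = -1
  a_4 = 0·-1 + -1·-2 = 2
  a_5 = 0·2 + -1·-1 = 1
  a_6 = 0·1 + -1·2 = -2
  a_7 = 0·-2 + -1·1 = -1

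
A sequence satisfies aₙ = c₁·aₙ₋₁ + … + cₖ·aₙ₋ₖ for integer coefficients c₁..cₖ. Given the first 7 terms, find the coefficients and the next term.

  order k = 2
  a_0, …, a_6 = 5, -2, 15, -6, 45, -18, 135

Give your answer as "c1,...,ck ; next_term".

  a_2 = 0·-2 + 3·5 = 15
  a_3 = 0·15 + 3·-2 = -6
  a_4 = 0·-6 + 3·15 = 45
  a_5 = 0·45 + 3·-6 = -18
  a_6 = 0·-18 + 3·45 = 135
  a_7 = 0·135 + 3·-18 = -54

0,3 ; -54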